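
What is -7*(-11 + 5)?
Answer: 42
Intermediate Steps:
-7*(-11 + 5) = -7*(-6) = 42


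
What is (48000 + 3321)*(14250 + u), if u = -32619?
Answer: -942715449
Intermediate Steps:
(48000 + 3321)*(14250 + u) = (48000 + 3321)*(14250 - 32619) = 51321*(-18369) = -942715449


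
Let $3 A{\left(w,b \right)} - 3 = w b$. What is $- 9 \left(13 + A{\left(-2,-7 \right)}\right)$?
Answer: $-168$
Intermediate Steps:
$A{\left(w,b \right)} = 1 + \frac{b w}{3}$ ($A{\left(w,b \right)} = 1 + \frac{w b}{3} = 1 + \frac{b w}{3}$)
$- 9 \left(13 + A{\left(-2,-7 \right)}\right) = - 9 \left(13 + \left(1 + \frac{1}{3} \left(-7\right) \left(-2\right)\right)\right) = - 9 \left(13 + \left(1 + \frac{14}{3}\right)\right) = - 9 \left(13 + \frac{17}{3}\right) = \left(-9\right) \frac{56}{3} = -168$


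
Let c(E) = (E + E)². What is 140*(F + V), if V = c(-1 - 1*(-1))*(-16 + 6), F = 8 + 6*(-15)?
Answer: -11480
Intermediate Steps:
c(E) = 4*E² (c(E) = (2*E)² = 4*E²)
F = -82 (F = 8 - 90 = -82)
V = 0 (V = (4*(-1 - 1*(-1))²)*(-16 + 6) = (4*(-1 + 1)²)*(-10) = (4*0²)*(-10) = (4*0)*(-10) = 0*(-10) = 0)
140*(F + V) = 140*(-82 + 0) = 140*(-82) = -11480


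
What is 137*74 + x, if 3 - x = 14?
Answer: 10127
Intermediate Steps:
x = -11 (x = 3 - 1*14 = 3 - 14 = -11)
137*74 + x = 137*74 - 11 = 10138 - 11 = 10127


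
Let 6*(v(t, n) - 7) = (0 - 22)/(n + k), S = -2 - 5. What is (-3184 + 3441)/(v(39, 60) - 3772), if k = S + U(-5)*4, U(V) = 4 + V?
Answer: -37779/553466 ≈ -0.068259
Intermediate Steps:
S = -7
k = -11 (k = -7 + (4 - 5)*4 = -7 - 1*4 = -7 - 4 = -11)
v(t, n) = 7 - 11/(3*(-11 + n)) (v(t, n) = 7 + ((0 - 22)/(n - 11))/6 = 7 + (-22/(-11 + n))/6 = 7 - 11/(3*(-11 + n)))
(-3184 + 3441)/(v(39, 60) - 3772) = (-3184 + 3441)/((-242 + 21*60)/(3*(-11 + 60)) - 3772) = 257/((⅓)*(-242 + 1260)/49 - 3772) = 257/((⅓)*(1/49)*1018 - 3772) = 257/(1018/147 - 3772) = 257/(-553466/147) = 257*(-147/553466) = -37779/553466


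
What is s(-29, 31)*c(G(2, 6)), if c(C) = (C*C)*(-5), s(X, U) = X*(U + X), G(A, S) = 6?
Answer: 10440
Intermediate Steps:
c(C) = -5*C**2 (c(C) = C**2*(-5) = -5*C**2)
s(-29, 31)*c(G(2, 6)) = (-29*(31 - 29))*(-5*6**2) = (-29*2)*(-5*36) = -58*(-180) = 10440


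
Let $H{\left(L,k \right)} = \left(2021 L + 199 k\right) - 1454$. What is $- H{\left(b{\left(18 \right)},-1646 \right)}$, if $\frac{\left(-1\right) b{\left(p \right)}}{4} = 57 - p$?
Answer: $644284$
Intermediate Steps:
$b{\left(p \right)} = -228 + 4 p$ ($b{\left(p \right)} = - 4 \left(57 - p\right) = -228 + 4 p$)
$H{\left(L,k \right)} = -1454 + 199 k + 2021 L$ ($H{\left(L,k \right)} = \left(199 k + 2021 L\right) - 1454 = -1454 + 199 k + 2021 L$)
$- H{\left(b{\left(18 \right)},-1646 \right)} = - (-1454 + 199 \left(-1646\right) + 2021 \left(-228 + 4 \cdot 18\right)) = - (-1454 - 327554 + 2021 \left(-228 + 72\right)) = - (-1454 - 327554 + 2021 \left(-156\right)) = - (-1454 - 327554 - 315276) = \left(-1\right) \left(-644284\right) = 644284$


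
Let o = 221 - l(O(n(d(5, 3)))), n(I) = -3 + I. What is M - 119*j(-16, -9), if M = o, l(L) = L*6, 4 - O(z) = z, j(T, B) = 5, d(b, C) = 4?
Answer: -392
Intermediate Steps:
O(z) = 4 - z
l(L) = 6*L
o = 203 (o = 221 - 6*(4 - (-3 + 4)) = 221 - 6*(4 - 1*1) = 221 - 6*(4 - 1) = 221 - 6*3 = 221 - 1*18 = 221 - 18 = 203)
M = 203
M - 119*j(-16, -9) = 203 - 119*5 = 203 - 595 = -392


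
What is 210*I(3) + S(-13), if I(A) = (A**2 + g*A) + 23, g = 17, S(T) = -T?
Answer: 17443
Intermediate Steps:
I(A) = 23 + A**2 + 17*A (I(A) = (A**2 + 17*A) + 23 = 23 + A**2 + 17*A)
210*I(3) + S(-13) = 210*(23 + 3**2 + 17*3) - 1*(-13) = 210*(23 + 9 + 51) + 13 = 210*83 + 13 = 17430 + 13 = 17443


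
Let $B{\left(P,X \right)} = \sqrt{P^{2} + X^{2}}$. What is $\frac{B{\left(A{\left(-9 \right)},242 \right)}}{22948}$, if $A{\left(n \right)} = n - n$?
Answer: $\frac{121}{11474} \approx 0.010546$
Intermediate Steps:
$A{\left(n \right)} = 0$
$\frac{B{\left(A{\left(-9 \right)},242 \right)}}{22948} = \frac{\sqrt{0^{2} + 242^{2}}}{22948} = \sqrt{0 + 58564} \cdot \frac{1}{22948} = \sqrt{58564} \cdot \frac{1}{22948} = 242 \cdot \frac{1}{22948} = \frac{121}{11474}$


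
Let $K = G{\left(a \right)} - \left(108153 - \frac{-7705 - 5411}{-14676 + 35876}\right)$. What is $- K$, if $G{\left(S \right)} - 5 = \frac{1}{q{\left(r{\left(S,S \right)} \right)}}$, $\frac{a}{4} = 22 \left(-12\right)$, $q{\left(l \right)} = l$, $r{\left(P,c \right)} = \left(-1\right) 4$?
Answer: $\frac{143297251}{1325} \approx 1.0815 \cdot 10^{5}$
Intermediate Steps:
$r{\left(P,c \right)} = -4$
$a = -1056$ ($a = 4 \cdot 22 \left(-12\right) = 4 \left(-264\right) = -1056$)
$G{\left(S \right)} = \frac{19}{4}$ ($G{\left(S \right)} = 5 + \frac{1}{-4} = 5 - \frac{1}{4} = \frac{19}{4}$)
$K = - \frac{143297251}{1325}$ ($K = \frac{19}{4} - \left(108153 - \frac{-7705 - 5411}{-14676 + 35876}\right) = \frac{19}{4} - \left(108153 + \frac{13116}{21200}\right) = \frac{19}{4} - \frac{573214179}{5300} = - \frac{143297251}{1325} \approx -1.0815 \cdot 10^{5}$)
$- K = \left(-1\right) \left(- \frac{143297251}{1325}\right) = \frac{143297251}{1325}$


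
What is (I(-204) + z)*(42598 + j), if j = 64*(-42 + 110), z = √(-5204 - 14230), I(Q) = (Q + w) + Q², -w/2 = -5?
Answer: 1944762900 + 46950*I*√19434 ≈ 1.9448e+9 + 6.5451e+6*I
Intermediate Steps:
w = 10 (w = -2*(-5) = 10)
I(Q) = 10 + Q + Q² (I(Q) = (Q + 10) + Q² = (10 + Q) + Q² = 10 + Q + Q²)
z = I*√19434 (z = √(-19434) = I*√19434 ≈ 139.41*I)
j = 4352 (j = 64*68 = 4352)
(I(-204) + z)*(42598 + j) = ((10 - 204 + (-204)²) + I*√19434)*(42598 + 4352) = ((10 - 204 + 41616) + I*√19434)*46950 = (41422 + I*√19434)*46950 = 1944762900 + 46950*I*√19434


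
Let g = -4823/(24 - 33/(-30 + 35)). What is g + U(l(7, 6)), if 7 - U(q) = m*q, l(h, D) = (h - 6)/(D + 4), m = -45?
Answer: -46229/174 ≈ -265.68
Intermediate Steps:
l(h, D) = (-6 + h)/(4 + D)
g = -24115/87 (g = -4823/(24 - 33/5) = -4823/87/5 = -4823*5/87 = -24115/87 ≈ -277.18)
U(q) = 7 + 45*q (U(q) = 7 - (-45)*q = 7 + 45*q)
g + U(l(7, 6)) = -24115/87 + (7 + 45*((-6 + 7)/(4 + 6))) = -24115/87 + (7 + 45*(1/10)) = -24115/87 + (7 + 9/2) = -24115/87 + 23/2 = -46229/174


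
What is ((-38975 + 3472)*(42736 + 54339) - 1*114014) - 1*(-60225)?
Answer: -3446507514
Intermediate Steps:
((-38975 + 3472)*(42736 + 54339) - 1*114014) - 1*(-60225) = (-35503*97075 - 114014) + 60225 = (-3446453725 - 114014) + 60225 = -3446567739 + 60225 = -3446507514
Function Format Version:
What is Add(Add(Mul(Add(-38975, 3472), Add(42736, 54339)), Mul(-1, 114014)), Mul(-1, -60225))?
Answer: -3446507514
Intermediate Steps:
Add(Add(Mul(Add(-38975, 3472), Add(42736, 54339)), Mul(-1, 114014)), Mul(-1, -60225)) = Add(Add(Mul(-35503, 97075), -114014), 60225) = Add(Add(-3446453725, -114014), 60225) = Add(-3446567739, 60225) = -3446507514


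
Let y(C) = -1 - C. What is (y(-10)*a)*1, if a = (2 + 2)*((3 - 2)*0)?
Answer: 0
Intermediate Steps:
a = 0 (a = 4*(1*0) = 4*0 = 0)
(y(-10)*a)*1 = ((-1 - 1*(-10))*0)*1 = ((-1 + 10)*0)*1 = (9*0)*1 = 0*1 = 0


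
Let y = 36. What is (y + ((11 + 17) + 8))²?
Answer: 5184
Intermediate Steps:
(y + ((11 + 17) + 8))² = (36 + ((11 + 17) + 8))² = (36 + (28 + 8))² = (36 + 36)² = 72² = 5184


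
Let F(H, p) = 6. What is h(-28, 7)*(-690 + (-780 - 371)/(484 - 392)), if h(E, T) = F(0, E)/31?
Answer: -193893/1426 ≈ -135.97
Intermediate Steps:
h(E, T) = 6/31
h(-28, 7)*(-690 + (-780 - 371)/(484 - 392)) = 6*(-690 + (-780 - 371)/(484 - 392))/31 = 6*(-690 - 1151/92)/31 = (6/31)*(-64631/92) = -193893/1426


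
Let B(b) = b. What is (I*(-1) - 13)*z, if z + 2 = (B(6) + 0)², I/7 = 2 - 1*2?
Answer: -442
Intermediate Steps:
I = 0 (I = 7*(2 - 1*2) = 7*(2 - 2) = 7*0 = 0)
z = 34 (z = -2 + (6 + 0)² = -2 + 6² = -2 + 36 = 34)
(I*(-1) - 13)*z = (0*(-1) - 13)*34 = (0 - 13)*34 = -13*34 = -442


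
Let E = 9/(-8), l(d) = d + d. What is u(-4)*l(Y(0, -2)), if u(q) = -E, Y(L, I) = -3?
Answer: -27/4 ≈ -6.7500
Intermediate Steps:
l(d) = 2*d
E = -9/8 (E = 9*(-⅛) = -9/8 ≈ -1.1250)
u(q) = 9/8 (u(q) = -1*(-9/8) = 9/8)
u(-4)*l(Y(0, -2)) = 9*(2*(-3))/8 = (9/8)*(-6) = -27/4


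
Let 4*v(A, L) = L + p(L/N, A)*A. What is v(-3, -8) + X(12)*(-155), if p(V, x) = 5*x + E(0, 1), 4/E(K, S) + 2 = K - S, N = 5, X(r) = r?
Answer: -7399/4 ≈ -1849.8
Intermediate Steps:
E(K, S) = 4/(-2 + K - S) (E(K, S) = 4/(-2 + (K - S)) = 4/(-2 + K - S))
p(V, x) = -4/3 + 5*x (p(V, x) = 5*x + 4/(-2 + 0 - 1*1) = 5*x + 4/(-2 + 0 - 1) = 5*x + 4/(-3) = 5*x + 4*(-1/3) = 5*x - 4/3 = -4/3 + 5*x)
v(A, L) = L/4 + A*(-4/3 + 5*A)/4 (v(A, L) = (L + (-4/3 + 5*A)*A)/4 = (L + A*(-4/3 + 5*A))/4 = L/4 + A*(-4/3 + 5*A)/4)
v(-3, -8) + X(12)*(-155) = ((1/4)*(-8) + (1/12)*(-3)*(-4 + 15*(-3))) + 12*(-155) = (-2 + (1/12)*(-3)*(-4 - 45)) - 1860 = (-2 + (1/12)*(-3)*(-49)) - 1860 = (-2 + 49/4) - 1860 = 41/4 - 1860 = -7399/4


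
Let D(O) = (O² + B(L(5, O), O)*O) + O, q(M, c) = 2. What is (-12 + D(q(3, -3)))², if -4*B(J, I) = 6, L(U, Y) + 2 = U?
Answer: 81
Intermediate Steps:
L(U, Y) = -2 + U
B(J, I) = -3/2 (B(J, I) = -¼*6 = -3/2)
D(O) = O² - O/2 (D(O) = (O² - 3*O/2) + O = O² - O/2)
(-12 + D(q(3, -3)))² = (-12 + 2*(-½ + 2))² = (-12 + 2*(3/2))² = (-12 + 3)² = (-9)² = 81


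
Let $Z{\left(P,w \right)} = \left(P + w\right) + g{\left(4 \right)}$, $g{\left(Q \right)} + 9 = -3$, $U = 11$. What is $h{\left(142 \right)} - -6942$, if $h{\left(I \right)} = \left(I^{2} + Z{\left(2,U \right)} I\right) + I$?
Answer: $27390$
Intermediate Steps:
$g{\left(Q \right)} = -12$ ($g{\left(Q \right)} = -9 - 3 = -12$)
$Z{\left(P,w \right)} = -12 + P + w$ ($Z{\left(P,w \right)} = \left(P + w\right) - 12 = -12 + P + w$)
$h{\left(I \right)} = I^{2} + 2 I$ ($h{\left(I \right)} = \left(I^{2} + \left(-12 + 2 + 11\right) I\right) + I = \left(I^{2} + 1 I\right) + I = \left(I^{2} + I\right) + I = \left(I + I^{2}\right) + I = I^{2} + 2 I$)
$h{\left(142 \right)} - -6942 = 142 \left(2 + 142\right) - -6942 = 142 \cdot 144 + 6942 = 20448 + 6942 = 27390$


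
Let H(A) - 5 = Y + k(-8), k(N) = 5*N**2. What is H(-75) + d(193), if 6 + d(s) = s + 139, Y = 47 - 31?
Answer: 667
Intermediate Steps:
Y = 16
d(s) = 133 + s (d(s) = -6 + (s + 139) = -6 + (139 + s) = 133 + s)
H(A) = 341 (H(A) = 5 + (16 + 5*(-8)**2) = 5 + (16 + 5*64) = 5 + (16 + 320) = 5 + 336 = 341)
H(-75) + d(193) = 341 + (133 + 193) = 341 + 326 = 667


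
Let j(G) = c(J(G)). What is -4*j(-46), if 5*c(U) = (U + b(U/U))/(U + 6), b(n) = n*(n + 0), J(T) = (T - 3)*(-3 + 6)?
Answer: -584/705 ≈ -0.82837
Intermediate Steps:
J(T) = -9 + 3*T (J(T) = (-3 + T)*3 = -9 + 3*T)
b(n) = n² (b(n) = n*n = n²)
c(U) = (1 + U)/(5*(6 + U)) (c(U) = ((U + (U/U)²)/(U + 6))/5 = ((U + 1²)/(6 + U))/5 = ((U + 1)/(6 + U))/5 = ((1 + U)/(6 + U))/5 = (1 + U)/(5*(6 + U)))
j(G) = (-8 + 3*G)/(5*(-3 + 3*G)) (j(G) = (1 + (-9 + 3*G))/(5*(6 + (-9 + 3*G))) = (-8 + 3*G)/(5*(-3 + 3*G)))
-4*j(-46) = -4*(-8 + 3*(-46))/(15*(-1 - 46)) = -4*(-8 - 138)/(15*(-47)) = -4*(-1)*(-146)/(15*47) = -4*146/705 = -584/705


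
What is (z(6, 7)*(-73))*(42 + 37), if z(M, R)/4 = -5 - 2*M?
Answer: 392156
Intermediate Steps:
z(M, R) = -20 - 8*M (z(M, R) = 4*(-5 - 2*M) = -20 - 8*M)
(z(6, 7)*(-73))*(42 + 37) = ((-20 - 8*6)*(-73))*(42 + 37) = ((-20 - 48)*(-73))*79 = -68*(-73)*79 = 4964*79 = 392156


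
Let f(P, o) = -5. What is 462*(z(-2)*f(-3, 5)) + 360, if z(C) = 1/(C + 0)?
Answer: 1515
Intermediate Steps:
z(C) = 1/C
462*(z(-2)*f(-3, 5)) + 360 = 462*(-5/(-2)) + 360 = 462*(-½*(-5)) + 360 = 462*(5/2) + 360 = 1155 + 360 = 1515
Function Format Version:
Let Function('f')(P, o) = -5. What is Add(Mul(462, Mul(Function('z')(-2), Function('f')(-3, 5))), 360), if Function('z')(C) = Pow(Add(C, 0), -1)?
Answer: 1515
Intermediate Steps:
Function('z')(C) = Pow(C, -1)
Add(Mul(462, Mul(Function('z')(-2), Function('f')(-3, 5))), 360) = Add(Mul(462, Mul(Pow(-2, -1), -5)), 360) = Add(Mul(462, Mul(Rational(-1, 2), -5)), 360) = Add(Mul(462, Rational(5, 2)), 360) = Add(1155, 360) = 1515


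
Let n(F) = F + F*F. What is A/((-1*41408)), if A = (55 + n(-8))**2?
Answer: -12321/41408 ≈ -0.29755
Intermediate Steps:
n(F) = F + F**2
A = 12321 (A = (55 - 8*(1 - 8))**2 = (55 - 8*(-7))**2 = (55 + 56)**2 = 111**2 = 12321)
A/((-1*41408)) = 12321/((-1*41408)) = 12321/(-41408) = 12321*(-1/41408) = -12321/41408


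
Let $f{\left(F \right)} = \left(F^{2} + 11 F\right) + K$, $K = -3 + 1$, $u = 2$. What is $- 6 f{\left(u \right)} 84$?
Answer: $-12096$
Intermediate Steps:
$K = -2$
$f{\left(F \right)} = -2 + F^{2} + 11 F$ ($f{\left(F \right)} = \left(F^{2} + 11 F\right) - 2 = -2 + F^{2} + 11 F$)
$- 6 f{\left(u \right)} 84 = - 6 \left(-2 + 2^{2} + 11 \cdot 2\right) 84 = - 6 \left(-2 + 4 + 22\right) 84 = \left(-6\right) 24 \cdot 84 = \left(-144\right) 84 = -12096$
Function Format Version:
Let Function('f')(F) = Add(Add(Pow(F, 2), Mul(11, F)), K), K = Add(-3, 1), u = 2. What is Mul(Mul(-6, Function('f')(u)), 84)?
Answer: -12096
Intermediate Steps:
K = -2
Function('f')(F) = Add(-2, Pow(F, 2), Mul(11, F)) (Function('f')(F) = Add(Add(Pow(F, 2), Mul(11, F)), -2) = Add(-2, Pow(F, 2), Mul(11, F)))
Mul(Mul(-6, Function('f')(u)), 84) = Mul(Mul(-6, Add(-2, Pow(2, 2), Mul(11, 2))), 84) = Mul(Mul(-6, Add(-2, 4, 22)), 84) = Mul(Mul(-6, 24), 84) = Mul(-144, 84) = -12096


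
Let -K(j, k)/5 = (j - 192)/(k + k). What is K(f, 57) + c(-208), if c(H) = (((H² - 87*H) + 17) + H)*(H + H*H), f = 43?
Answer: 300240941641/114 ≈ 2.6337e+9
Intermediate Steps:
K(j, k) = -5*(-192 + j)/(2*k) (K(j, k) = -5*(j - 192)/(k + k) = -5*(-192 + j)/(2*k))
c(H) = (H + H²)*(17 + H² - 86*H) (c(H) = ((17 + H² - 87*H) + H)*(H + H²) = (17 + H² - 86*H)*(H + H²) = (H + H²)*(17 + H² - 86*H))
K(f, 57) + c(-208) = (5/2)*(192 - 1*43)/57 - 208*(17 + (-208)³ - 85*(-208)² - 69*(-208)) = (5/2)*(1/57)*(192 - 43) - 208*(17 - 8998912 - 85*43264 + 14352) = (5/2)*(1/57)*149 - 208*(17 - 8998912 - 3677440 + 14352) = 745/114 - 208*(-12661983) = 745/114 + 2633692464 = 300240941641/114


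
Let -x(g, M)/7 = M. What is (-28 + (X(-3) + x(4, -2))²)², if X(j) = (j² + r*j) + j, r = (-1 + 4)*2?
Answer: 576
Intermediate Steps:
x(g, M) = -7*M
r = 6 (r = 3*2 = 6)
X(j) = j² + 7*j (X(j) = (j² + 6*j) + j = j² + 7*j)
(-28 + (X(-3) + x(4, -2))²)² = (-28 + (-3*(7 - 3) - 7*(-2))²)² = (-28 + (-3*4 + 14)²)² = (-28 + (-12 + 14)²)² = (-28 + 2²)² = (-28 + 4)² = (-24)² = 576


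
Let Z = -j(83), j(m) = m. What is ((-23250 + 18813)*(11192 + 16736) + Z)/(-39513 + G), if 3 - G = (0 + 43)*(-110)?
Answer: 123916619/34780 ≈ 3562.9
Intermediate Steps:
G = 4733 (G = 3 - (0 + 43)*(-110) = 3 - 43*(-110) = 3 - 1*(-4730) = 3 + 4730 = 4733)
Z = -83 (Z = -1*83 = -83)
((-23250 + 18813)*(11192 + 16736) + Z)/(-39513 + G) = ((-23250 + 18813)*(11192 + 16736) - 83)/(-39513 + 4733) = (-4437*27928 - 83)/(-34780) = (-123916536 - 83)*(-1/34780) = -123916619*(-1/34780) = 123916619/34780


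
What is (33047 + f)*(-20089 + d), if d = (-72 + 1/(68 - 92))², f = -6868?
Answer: -224663544317/576 ≈ -3.9004e+8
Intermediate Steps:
d = 2989441/576 (d = (-72 + 1/(-24))² = (-72 - 1/24)² = (-1729/24)² = 2989441/576 ≈ 5190.0)
(33047 + f)*(-20089 + d) = (33047 - 6868)*(-20089 + 2989441/576) = 26179*(-8581823/576) = -224663544317/576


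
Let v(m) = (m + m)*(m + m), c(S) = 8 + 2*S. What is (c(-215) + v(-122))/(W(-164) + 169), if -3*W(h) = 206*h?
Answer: 177342/34291 ≈ 5.1717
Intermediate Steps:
W(h) = -206*h/3
v(m) = 4*m**2 (v(m) = (2*m)*(2*m) = 4*m**2)
(c(-215) + v(-122))/(W(-164) + 169) = ((8 + 2*(-215)) + 4*(-122)**2)/(-206/3*(-164) + 169) = ((8 - 430) + 4*14884)/(33784/3 + 169) = (-422 + 59536)/(34291/3) = 59114*(3/34291) = 177342/34291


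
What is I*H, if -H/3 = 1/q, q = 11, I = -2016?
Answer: 6048/11 ≈ 549.82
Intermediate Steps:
H = -3/11 ≈ -0.27273
I*H = -2016*(-3/11) = 6048/11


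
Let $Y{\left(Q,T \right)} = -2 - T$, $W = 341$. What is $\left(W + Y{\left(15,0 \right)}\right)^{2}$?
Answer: $114921$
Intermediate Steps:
$\left(W + Y{\left(15,0 \right)}\right)^{2} = \left(341 - 2\right)^{2} = 339^{2} = 114921$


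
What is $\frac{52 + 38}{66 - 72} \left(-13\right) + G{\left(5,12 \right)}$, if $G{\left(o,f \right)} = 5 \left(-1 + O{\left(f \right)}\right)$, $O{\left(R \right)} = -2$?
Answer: $180$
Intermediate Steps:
$G{\left(o,f \right)} = -15$ ($G{\left(o,f \right)} = 5 \left(-1 - 2\right) = 5 \left(-3\right) = -15$)
$\frac{52 + 38}{66 - 72} \left(-13\right) + G{\left(5,12 \right)} = \frac{52 + 38}{66 - 72} \left(-13\right) - 15 = \frac{90}{-6} \left(-13\right) - 15 = 90 \left(- \frac{1}{6}\right) \left(-13\right) - 15 = \left(-15\right) \left(-13\right) - 15 = 195 - 15 = 180$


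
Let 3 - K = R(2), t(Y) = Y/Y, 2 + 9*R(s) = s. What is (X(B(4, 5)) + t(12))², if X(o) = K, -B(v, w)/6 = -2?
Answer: 16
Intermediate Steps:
R(s) = -2/9 + s/9
B(v, w) = 12 (B(v, w) = -6*(-2) = 12)
t(Y) = 1
K = 3 (K = 3 - (-2/9 + (⅑)*2) = 3 - (-2/9 + 2/9) = 3 - 1*0 = 3 + 0 = 3)
X(o) = 3
(X(B(4, 5)) + t(12))² = (3 + 1)² = 4² = 16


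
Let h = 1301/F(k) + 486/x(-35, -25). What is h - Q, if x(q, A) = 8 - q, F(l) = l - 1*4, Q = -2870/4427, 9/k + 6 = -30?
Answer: -951964800/3236137 ≈ -294.17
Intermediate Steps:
k = -¼ (k = 9/(-6 - 30) = 9/(-36) = 9*(-1/36) = -¼ ≈ -0.25000)
Q = -2870/4427 (Q = -2870*1/4427 = -2870/4427 ≈ -0.64829)
F(l) = -4 + l (F(l) = l - 4 = -4 + l)
h = -215510/731 (h = 1301/(-4 - ¼) + 486/(8 - 1*(-35)) = 1301/(-17/4) + 486/(8 + 35) = 1301*(-4/17) + 486/43 = -5204/17 + 486*(1/43) = -5204/17 + 486/43 = -215510/731 ≈ -294.82)
h - Q = -215510/731 - 1*(-2870/4427) = -215510/731 + 2870/4427 = -951964800/3236137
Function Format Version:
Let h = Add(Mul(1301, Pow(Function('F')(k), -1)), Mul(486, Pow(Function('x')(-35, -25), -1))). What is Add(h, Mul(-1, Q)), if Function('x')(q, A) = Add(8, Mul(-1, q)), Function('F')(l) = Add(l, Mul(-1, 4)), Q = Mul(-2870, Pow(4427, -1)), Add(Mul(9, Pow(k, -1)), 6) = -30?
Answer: Rational(-951964800, 3236137) ≈ -294.17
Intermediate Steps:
k = Rational(-1, 4) (k = Mul(9, Pow(Add(-6, -30), -1)) = Mul(9, Pow(-36, -1)) = Mul(9, Rational(-1, 36)) = Rational(-1, 4) ≈ -0.25000)
Q = Rational(-2870, 4427) (Q = Mul(-2870, Rational(1, 4427)) = Rational(-2870, 4427) ≈ -0.64829)
Function('F')(l) = Add(-4, l) (Function('F')(l) = Add(l, -4) = Add(-4, l))
h = Rational(-215510, 731) (h = Add(Mul(1301, Pow(Add(-4, Rational(-1, 4)), -1)), Mul(486, Pow(Add(8, Mul(-1, -35)), -1))) = Add(Mul(1301, Pow(Rational(-17, 4), -1)), Mul(486, Pow(Add(8, 35), -1))) = Add(Mul(1301, Rational(-4, 17)), Mul(486, Pow(43, -1))) = Add(Rational(-5204, 17), Mul(486, Rational(1, 43))) = Add(Rational(-5204, 17), Rational(486, 43)) = Rational(-215510, 731) ≈ -294.82)
Add(h, Mul(-1, Q)) = Add(Rational(-215510, 731), Mul(-1, Rational(-2870, 4427))) = Add(Rational(-215510, 731), Rational(2870, 4427)) = Rational(-951964800, 3236137)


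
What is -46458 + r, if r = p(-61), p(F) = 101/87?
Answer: -4041745/87 ≈ -46457.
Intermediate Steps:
p(F) = 101/87 (p(F) = 101*(1/87) = 101/87)
r = 101/87 ≈ 1.1609
-46458 + r = -46458 + 101/87 = -4041745/87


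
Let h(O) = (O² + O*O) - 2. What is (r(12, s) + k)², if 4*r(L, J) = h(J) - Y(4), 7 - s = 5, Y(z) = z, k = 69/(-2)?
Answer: 1156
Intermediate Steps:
k = -69/2 (k = 69*(-½) = -69/2 ≈ -34.500)
s = 2 (s = 7 - 1*5 = 7 - 5 = 2)
h(O) = -2 + 2*O² (h(O) = (O² + O²) - 2 = 2*O² - 2 = -2 + 2*O²)
r(L, J) = -3/2 + J²/2 (r(L, J) = ((-2 + 2*J²) - 1*4)/4 = ((-2 + 2*J²) - 4)/4 = (-6 + 2*J²)/4 = -3/2 + J²/2)
(r(12, s) + k)² = ((-3/2 + (½)*2²) - 69/2)² = ((-3/2 + (½)*4) - 69/2)² = ((-3/2 + 2) - 69/2)² = (½ - 69/2)² = (-34)² = 1156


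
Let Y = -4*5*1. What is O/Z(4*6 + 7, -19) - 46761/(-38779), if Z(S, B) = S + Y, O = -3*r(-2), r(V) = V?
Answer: 57465/32813 ≈ 1.7513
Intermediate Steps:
O = 6 (O = -3*(-2) = 6)
Y = -20 (Y = -20*1 = -20)
Z(S, B) = -20 + S (Z(S, B) = S - 20 = -20 + S)
O/Z(4*6 + 7, -19) - 46761/(-38779) = 6/(-20 + (4*6 + 7)) - 46761/(-38779) = 6/(-20 + (24 + 7)) - 46761*(-1/38779) = 6/(-20 + 31) + 3597/2983 = 6/11 + 3597/2983 = 57465/32813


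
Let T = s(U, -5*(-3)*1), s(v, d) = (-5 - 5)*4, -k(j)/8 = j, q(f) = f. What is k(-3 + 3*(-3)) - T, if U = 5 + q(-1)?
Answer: 136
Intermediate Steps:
k(j) = -8*j
U = 4 (U = 5 - 1 = 4)
s(v, d) = -40 (s(v, d) = -10*4 = -40)
T = -40
k(-3 + 3*(-3)) - T = -8*(-3 + 3*(-3)) - 1*(-40) = -8*(-3 - 9) + 40 = -8*(-12) + 40 = 96 + 40 = 136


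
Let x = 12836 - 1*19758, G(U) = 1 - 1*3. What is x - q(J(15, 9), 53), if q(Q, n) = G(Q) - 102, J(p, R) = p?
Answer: -6818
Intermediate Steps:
G(U) = -2 (G(U) = 1 - 3 = -2)
q(Q, n) = -104 (q(Q, n) = -2 - 102 = -104)
x = -6922 (x = 12836 - 19758 = -6922)
x - q(J(15, 9), 53) = -6922 - 1*(-104) = -6922 + 104 = -6818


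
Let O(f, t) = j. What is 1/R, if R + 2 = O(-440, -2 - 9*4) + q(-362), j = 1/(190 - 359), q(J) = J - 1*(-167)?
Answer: -169/33294 ≈ -0.0050760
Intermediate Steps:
q(J) = 167 + J (q(J) = J + 167 = 167 + J)
j = -1/169 (j = 1/(-169) = -1/169 ≈ -0.0059172)
O(f, t) = -1/169
R = -33294/169 (R = -2 + (-1/169 + (167 - 362)) = -2 + (-1/169 - 195) = -2 - 32956/169 = -33294/169 ≈ -197.01)
1/R = 1/(-33294/169) = -169/33294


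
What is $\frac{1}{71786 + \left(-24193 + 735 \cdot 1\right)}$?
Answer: $\frac{1}{48328} \approx 2.0692 \cdot 10^{-5}$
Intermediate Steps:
$\frac{1}{71786 + \left(-24193 + 735 \cdot 1\right)} = \frac{1}{71786 + \left(-24193 + 735\right)} = \frac{1}{71786 - 23458} = \frac{1}{48328}$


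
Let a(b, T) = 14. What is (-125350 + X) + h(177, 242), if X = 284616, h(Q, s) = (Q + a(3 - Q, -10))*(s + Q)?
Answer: 239295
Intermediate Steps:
h(Q, s) = (14 + Q)*(Q + s) (h(Q, s) = (Q + 14)*(s + Q) = (14 + Q)*(Q + s))
(-125350 + X) + h(177, 242) = (-125350 + 284616) + (177² + 14*177 + 14*242 + 177*242) = 159266 + (31329 + 2478 + 3388 + 42834) = 159266 + 80029 = 239295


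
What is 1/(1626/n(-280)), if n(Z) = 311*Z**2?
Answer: 12191200/813 ≈ 14995.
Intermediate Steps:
1/(1626/n(-280)) = 1/(1626/((311*(-280)**2))) = 1/(1626/((311*78400))) = 1/(1626/24382400) = 1/(1626*(1/24382400)) = 1/(813/12191200) = 12191200/813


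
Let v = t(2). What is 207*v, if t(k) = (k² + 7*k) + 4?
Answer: 4554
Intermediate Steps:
t(k) = 4 + k² + 7*k
v = 22 (v = 4 + 2² + 7*2 = 4 + 4 + 14 = 22)
207*v = 207*22 = 4554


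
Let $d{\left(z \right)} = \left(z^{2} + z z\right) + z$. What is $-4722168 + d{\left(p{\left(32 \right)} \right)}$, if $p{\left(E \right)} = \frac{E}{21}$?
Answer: $- \frac{2082473368}{441} \approx -4.7222 \cdot 10^{6}$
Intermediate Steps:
$p{\left(E \right)} = \frac{E}{21}$ ($p{\left(E \right)} = E \frac{1}{21} = \frac{E}{21}$)
$d{\left(z \right)} = z + 2 z^{2}$ ($d{\left(z \right)} = \left(z^{2} + z^{2}\right) + z = 2 z^{2} + z = z + 2 z^{2}$)
$-4722168 + d{\left(p{\left(32 \right)} \right)} = -4722168 + \frac{1}{21} \cdot 32 \left(1 + 2 \cdot \frac{1}{21} \cdot 32\right) = -4722168 + \frac{32 \left(1 + 2 \cdot \frac{32}{21}\right)}{21} = -4722168 + \frac{32 \left(1 + \frac{64}{21}\right)}{21} = -4722168 + \frac{32}{21} \cdot \frac{85}{21} = -4722168 + \frac{2720}{441} = - \frac{2082473368}{441}$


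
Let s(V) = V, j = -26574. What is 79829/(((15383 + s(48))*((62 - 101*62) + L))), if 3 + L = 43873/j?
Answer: -2121375846/2544300237245 ≈ -0.00083378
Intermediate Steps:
L = -123595/26574 (L = -3 + 43873/(-26574) = -3 + 43873*(-1/26574) = -3 - 43873/26574 = -123595/26574 ≈ -4.6510)
79829/(((15383 + s(48))*((62 - 101*62) + L))) = 79829/(((15383 + 48)*((62 - 101*62) - 123595/26574))) = 79829/((15431*((62 - 6262) - 123595/26574))) = 79829/((15431*(-6200 - 123595/26574))) = 79829/((15431*(-164882395/26574))) = 79829/(-2544300237245/26574) = 79829*(-26574/2544300237245) = -2121375846/2544300237245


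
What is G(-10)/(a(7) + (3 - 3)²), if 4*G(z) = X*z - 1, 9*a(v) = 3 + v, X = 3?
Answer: -279/40 ≈ -6.9750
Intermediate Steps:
a(v) = ⅓ + v/9 (a(v) = (3 + v)/9 = ⅓ + v/9)
G(z) = -¼ + 3*z/4 (G(z) = (3*z - 1)/4 = (-1 + 3*z)/4 = -¼ + 3*z/4)
G(-10)/(a(7) + (3 - 3)²) = (-¼ + (¾)*(-10))/((⅓ + (⅑)*7) + (3 - 3)²) = (-¼ - 15/2)/((⅓ + 7/9) + 0²) = -31/(4*(10/9 + 0)) = -31/(4*10/9) = -31/4*9/10 = -279/40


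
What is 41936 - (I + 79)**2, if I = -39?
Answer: 40336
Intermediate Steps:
41936 - (I + 79)**2 = 41936 - (-39 + 79)**2 = 41936 - 1*40**2 = 41936 - 1*1600 = 41936 - 1600 = 40336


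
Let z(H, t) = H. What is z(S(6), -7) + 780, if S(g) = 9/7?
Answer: 5469/7 ≈ 781.29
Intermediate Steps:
S(g) = 9/7 (S(g) = 9*(1/7) = 9/7)
z(S(6), -7) + 780 = 9/7 + 780 = 5469/7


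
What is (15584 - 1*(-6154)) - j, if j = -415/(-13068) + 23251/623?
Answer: 176672868019/8141364 ≈ 21701.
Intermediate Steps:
j = 304102613/8141364 (j = -415*(-1/13068) + 23251*(1/623) = 415/13068 + 23251/623 = 304102613/8141364 ≈ 37.353)
(15584 - 1*(-6154)) - j = (15584 - 1*(-6154)) - 1*304102613/8141364 = (15584 + 6154) - 304102613/8141364 = 21738 - 304102613/8141364 = 176672868019/8141364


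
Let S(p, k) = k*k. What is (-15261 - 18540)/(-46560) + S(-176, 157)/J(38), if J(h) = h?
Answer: 191490313/294880 ≈ 649.38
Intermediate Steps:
S(p, k) = k²
(-15261 - 18540)/(-46560) + S(-176, 157)/J(38) = (-15261 - 18540)/(-46560) + 157²/38 = -33801*(-1/46560) + 24649*(1/38) = 11267/15520 + 24649/38 = 191490313/294880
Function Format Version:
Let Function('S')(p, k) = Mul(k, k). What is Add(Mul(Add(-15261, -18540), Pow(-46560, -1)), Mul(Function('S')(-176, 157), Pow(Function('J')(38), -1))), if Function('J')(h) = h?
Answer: Rational(191490313, 294880) ≈ 649.38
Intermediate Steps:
Function('S')(p, k) = Pow(k, 2)
Add(Mul(Add(-15261, -18540), Pow(-46560, -1)), Mul(Function('S')(-176, 157), Pow(Function('J')(38), -1))) = Add(Mul(Add(-15261, -18540), Pow(-46560, -1)), Mul(Pow(157, 2), Pow(38, -1))) = Add(Mul(-33801, Rational(-1, 46560)), Mul(24649, Rational(1, 38))) = Add(Rational(11267, 15520), Rational(24649, 38)) = Rational(191490313, 294880)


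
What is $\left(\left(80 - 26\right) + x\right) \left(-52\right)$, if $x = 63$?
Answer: $-6084$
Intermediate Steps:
$\left(\left(80 - 26\right) + x\right) \left(-52\right) = \left(\left(80 - 26\right) + 63\right) \left(-52\right) = \left(54 + 63\right) \left(-52\right) = 117 \left(-52\right) = -6084$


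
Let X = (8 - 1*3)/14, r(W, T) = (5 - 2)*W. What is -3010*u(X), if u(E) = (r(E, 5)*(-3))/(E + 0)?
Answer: 27090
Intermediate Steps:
r(W, T) = 3*W
X = 5/14 (X = (8 - 3)*(1/14) = 5*(1/14) = 5/14 ≈ 0.35714)
u(E) = -9 (u(E) = ((3*E)*(-3))/(E + 0) = (-9*E)/E = -9)
-3010*u(X) = -3010*(-9) = 27090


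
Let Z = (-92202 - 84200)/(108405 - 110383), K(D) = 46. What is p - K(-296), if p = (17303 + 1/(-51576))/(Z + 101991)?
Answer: -238638187508597/5206973704800 ≈ -45.831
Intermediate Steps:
Z = 88201/989 (Z = -176402/(-1978) = -176402*(-1/1978) = 88201/989 ≈ 89.182)
p = 882602912203/5206973704800 (p = (17303 + 1/(-51576))/(88201/989 + 101991) = (17303 - 1/51576)/(100957300/989) = (892419527/51576)*(989/100957300) = 882602912203/5206973704800 ≈ 0.16950)
p - K(-296) = 882602912203/5206973704800 - 1*46 = 882602912203/5206973704800 - 46 = -238638187508597/5206973704800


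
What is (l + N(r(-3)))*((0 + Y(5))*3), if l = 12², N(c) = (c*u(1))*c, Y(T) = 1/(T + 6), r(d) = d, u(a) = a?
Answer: 459/11 ≈ 41.727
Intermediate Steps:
Y(T) = 1/(6 + T)
N(c) = c² (N(c) = (c*1)*c = c*c = c²)
l = 144
(l + N(r(-3)))*((0 + Y(5))*3) = (144 + (-3)²)*((0 + 1/(6 + 5))*3) = (144 + 9)*((0 + 1/11)*3) = 153*((0 + 1/11)*3) = 153*((1/11)*3) = 153*(3/11) = 459/11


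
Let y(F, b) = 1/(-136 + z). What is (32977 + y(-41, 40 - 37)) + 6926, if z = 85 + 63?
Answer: 478837/12 ≈ 39903.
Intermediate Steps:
z = 148
y(F, b) = 1/12 (y(F, b) = 1/(-136 + 148) = 1/12)
(32977 + y(-41, 40 - 37)) + 6926 = (32977 + 1/12) + 6926 = 395725/12 + 6926 = 478837/12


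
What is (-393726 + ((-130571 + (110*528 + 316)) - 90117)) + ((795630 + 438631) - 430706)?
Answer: 247537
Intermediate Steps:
(-393726 + ((-130571 + (110*528 + 316)) - 90117)) + ((795630 + 438631) - 430706) = (-393726 + ((-130571 + (58080 + 316)) - 90117)) + (1234261 - 430706) = (-393726 + ((-130571 + 58396) - 90117)) + 803555 = (-393726 + (-72175 - 90117)) + 803555 = (-393726 - 162292) + 803555 = -556018 + 803555 = 247537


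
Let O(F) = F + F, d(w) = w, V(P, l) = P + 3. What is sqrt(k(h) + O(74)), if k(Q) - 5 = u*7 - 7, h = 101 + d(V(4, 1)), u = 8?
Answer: sqrt(202) ≈ 14.213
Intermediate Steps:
V(P, l) = 3 + P
h = 108 (h = 101 + (3 + 4) = 101 + 7 = 108)
O(F) = 2*F
k(Q) = 54 (k(Q) = 5 + (8*7 - 7) = 5 + (56 - 7) = 5 + 49 = 54)
sqrt(k(h) + O(74)) = sqrt(54 + 2*74) = sqrt(54 + 148) = sqrt(202)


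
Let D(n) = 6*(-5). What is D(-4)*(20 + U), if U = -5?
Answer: -450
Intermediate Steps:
D(n) = -30
D(-4)*(20 + U) = -30*(20 - 5) = -30*15 = -450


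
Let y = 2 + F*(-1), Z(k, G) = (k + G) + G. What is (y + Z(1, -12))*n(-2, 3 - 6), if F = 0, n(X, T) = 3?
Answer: -63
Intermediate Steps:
Z(k, G) = k + 2*G (Z(k, G) = (G + k) + G = k + 2*G)
y = 2 (y = 2 + 0*(-1) = 2 + 0 = 2)
(y + Z(1, -12))*n(-2, 3 - 6) = (2 + (1 + 2*(-12)))*3 = (2 + (1 - 24))*3 = (2 - 23)*3 = -21*3 = -63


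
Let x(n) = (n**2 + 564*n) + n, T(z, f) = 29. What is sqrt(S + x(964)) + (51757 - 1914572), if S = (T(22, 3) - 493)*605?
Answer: -1862815 + 2*sqrt(298309) ≈ -1.8617e+6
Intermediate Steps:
S = -280720 (S = (29 - 493)*605 = -464*605 = -280720)
x(n) = n**2 + 565*n
sqrt(S + x(964)) + (51757 - 1914572) = sqrt(-280720 + 964*(565 + 964)) + (51757 - 1914572) = sqrt(-280720 + 964*1529) - 1862815 = sqrt(-280720 + 1473956) - 1862815 = sqrt(1193236) - 1862815 = 2*sqrt(298309) - 1862815 = -1862815 + 2*sqrt(298309)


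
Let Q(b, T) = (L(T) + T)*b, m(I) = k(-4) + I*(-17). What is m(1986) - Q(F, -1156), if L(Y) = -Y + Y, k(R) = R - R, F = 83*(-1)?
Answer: -129710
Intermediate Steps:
F = -83
k(R) = 0
L(Y) = 0
m(I) = -17*I (m(I) = 0 + I*(-17) = 0 - 17*I = -17*I)
Q(b, T) = T*b (Q(b, T) = (0 + T)*b = T*b)
m(1986) - Q(F, -1156) = -17*1986 - (-1156)*(-83) = -33762 - 1*95948 = -33762 - 95948 = -129710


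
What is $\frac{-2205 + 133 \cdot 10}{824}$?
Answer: $- \frac{875}{824} \approx -1.0619$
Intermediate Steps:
$\frac{-2205 + 133 \cdot 10}{824} = \left(-2205 + 1330\right) \frac{1}{824} = \left(-875\right) \frac{1}{824} = - \frac{875}{824}$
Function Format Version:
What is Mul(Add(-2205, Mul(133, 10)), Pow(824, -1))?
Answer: Rational(-875, 824) ≈ -1.0619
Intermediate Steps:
Mul(Add(-2205, Mul(133, 10)), Pow(824, -1)) = Mul(Add(-2205, 1330), Rational(1, 824)) = Mul(-875, Rational(1, 824)) = Rational(-875, 824)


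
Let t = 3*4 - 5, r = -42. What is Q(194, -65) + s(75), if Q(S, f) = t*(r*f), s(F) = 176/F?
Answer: 1433426/75 ≈ 19112.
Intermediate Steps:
t = 7 (t = 12 - 5 = 7)
Q(S, f) = -294*f (Q(S, f) = 7*(-42*f) = -294*f)
Q(194, -65) + s(75) = -294*(-65) + 176/75 = 19110 + 176*(1/75) = 19110 + 176/75 = 1433426/75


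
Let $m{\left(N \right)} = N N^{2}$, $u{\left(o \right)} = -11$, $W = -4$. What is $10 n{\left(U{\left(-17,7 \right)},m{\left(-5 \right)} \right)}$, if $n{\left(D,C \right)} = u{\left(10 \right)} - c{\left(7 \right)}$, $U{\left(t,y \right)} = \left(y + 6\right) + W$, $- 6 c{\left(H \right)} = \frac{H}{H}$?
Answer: $- \frac{325}{3} \approx -108.33$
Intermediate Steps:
$c{\left(H \right)} = - \frac{1}{6}$ ($c{\left(H \right)} = - \frac{H \frac{1}{H}}{6} = \left(- \frac{1}{6}\right) 1 = - \frac{1}{6}$)
$U{\left(t,y \right)} = 2 + y$ ($U{\left(t,y \right)} = \left(y + 6\right) - 4 = \left(6 + y\right) - 4 = 2 + y$)
$m{\left(N \right)} = N^{3}$
$n{\left(D,C \right)} = - \frac{65}{6}$ ($n{\left(D,C \right)} = -11 - - \frac{1}{6} = -11 + \frac{1}{6} = - \frac{65}{6}$)
$10 n{\left(U{\left(-17,7 \right)},m{\left(-5 \right)} \right)} = 10 \left(- \frac{65}{6}\right) = - \frac{325}{3}$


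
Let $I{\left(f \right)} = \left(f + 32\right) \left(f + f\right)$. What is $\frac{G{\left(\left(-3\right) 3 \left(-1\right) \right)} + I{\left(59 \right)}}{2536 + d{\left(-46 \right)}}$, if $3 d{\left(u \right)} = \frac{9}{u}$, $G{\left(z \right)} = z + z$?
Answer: $\frac{494776}{116653} \approx 4.2414$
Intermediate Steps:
$I{\left(f \right)} = 2 f \left(32 + f\right)$ ($I{\left(f \right)} = \left(32 + f\right) 2 f = 2 f \left(32 + f\right)$)
$G{\left(z \right)} = 2 z$
$d{\left(u \right)} = \frac{3}{u}$ ($d{\left(u \right)} = \frac{9 \frac{1}{u}}{3} = \frac{3}{u}$)
$\frac{G{\left(\left(-3\right) 3 \left(-1\right) \right)} + I{\left(59 \right)}}{2536 + d{\left(-46 \right)}} = \frac{2 \left(-3\right) 3 \left(-1\right) + 2 \cdot 59 \left(32 + 59\right)}{2536 + \frac{3}{-46}} = \frac{2 \left(\left(-9\right) \left(-1\right)\right) + 2 \cdot 59 \cdot 91}{2536 + 3 \left(- \frac{1}{46}\right)} = \frac{2 \cdot 9 + 10738}{2536 - \frac{3}{46}} = \frac{18 + 10738}{\frac{116653}{46}} = 10756 \cdot \frac{46}{116653} = \frac{494776}{116653}$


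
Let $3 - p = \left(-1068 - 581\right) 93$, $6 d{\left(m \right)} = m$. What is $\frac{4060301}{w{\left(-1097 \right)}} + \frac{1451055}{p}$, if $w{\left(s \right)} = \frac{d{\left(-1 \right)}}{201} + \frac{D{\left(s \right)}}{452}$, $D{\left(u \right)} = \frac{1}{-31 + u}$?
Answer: $- \frac{4254246614590152295}{870849648} \approx -4.8852 \cdot 10^{9}$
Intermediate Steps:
$d{\left(m \right)} = \frac{m}{6}$
$p = 153360$ ($p = 3 - \left(-1068 - 581\right) 93 = 3 - \left(-1649\right) 93 = 3 - -153357 = 3 + 153357 = 153360$)
$w{\left(s \right)} = - \frac{1}{1206} + \frac{1}{452 \left(-31 + s\right)}$ ($w{\left(s \right)} = \frac{\frac{1}{6} \left(-1\right)}{201} + \frac{1}{\left(-31 + s\right) 452} = \left(- \frac{1}{6}\right) \frac{1}{201} + \frac{1}{-31 + s} \frac{1}{452} = - \frac{1}{1206} + \frac{1}{452 \left(-31 + s\right)}$)
$\frac{4060301}{w{\left(-1097 \right)}} + \frac{1451055}{p} = \frac{4060301}{\frac{1}{272556} \frac{1}{-31 - 1097} \left(7609 - -247922\right)} + \frac{1451055}{153360} = \frac{4060301}{\frac{1}{272556} \frac{1}{-1128} \left(7609 + 247922\right)} + 1451055 \cdot \frac{1}{153360} = \frac{4060301}{\frac{1}{272556} \left(- \frac{1}{1128}\right) 255531} + \frac{96737}{10224} = \frac{4060301}{- \frac{85177}{102481056}} + \frac{96737}{10224} = 4060301 \left(- \frac{102481056}{85177}\right) + \frac{96737}{10224} = - \frac{416103934157856}{85177} + \frac{96737}{10224} = - \frac{4254246614590152295}{870849648}$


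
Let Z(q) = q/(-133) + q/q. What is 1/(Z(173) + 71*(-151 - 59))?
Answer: -133/1983070 ≈ -6.7068e-5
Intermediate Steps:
Z(q) = 1 - q/133 (Z(q) = q*(-1/133) + 1 = -q/133 + 1 = 1 - q/133)
1/(Z(173) + 71*(-151 - 59)) = 1/((1 - 1/133*173) + 71*(-151 - 59)) = 1/((1 - 173/133) + 71*(-210)) = 1/(-40/133 - 14910) = 1/(-1983070/133) = -133/1983070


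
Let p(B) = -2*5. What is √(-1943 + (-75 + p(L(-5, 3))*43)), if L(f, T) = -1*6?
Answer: 12*I*√17 ≈ 49.477*I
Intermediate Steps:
L(f, T) = -6
p(B) = -10
√(-1943 + (-75 + p(L(-5, 3))*43)) = √(-1943 + (-75 - 10*43)) = √(-1943 + (-75 - 430)) = √(-1943 - 505) = √(-2448) = 12*I*√17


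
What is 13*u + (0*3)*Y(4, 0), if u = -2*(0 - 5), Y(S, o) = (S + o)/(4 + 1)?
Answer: 130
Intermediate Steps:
Y(S, o) = S/5 + o/5 (Y(S, o) = (S + o)/5 = (S + o)*(1/5) = S/5 + o/5)
u = 10 (u = -2*(-5) = 10)
13*u + (0*3)*Y(4, 0) = 13*10 + (0*3)*((1/5)*4 + (1/5)*0) = 130 + 0*(4/5 + 0) = 130 + 0*(4/5) = 130 + 0 = 130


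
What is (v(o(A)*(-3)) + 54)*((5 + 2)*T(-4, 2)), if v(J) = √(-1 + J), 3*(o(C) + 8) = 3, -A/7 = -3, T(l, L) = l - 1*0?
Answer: -1512 - 56*√5 ≈ -1637.2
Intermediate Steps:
T(l, L) = l (T(l, L) = l + 0 = l)
A = 21 (A = -7*(-3) = 21)
o(C) = -7 (o(C) = -8 + (⅓)*3 = -8 + 1 = -7)
(v(o(A)*(-3)) + 54)*((5 + 2)*T(-4, 2)) = (√(-1 - 7*(-3)) + 54)*((5 + 2)*(-4)) = (√(-1 + 21) + 54)*(7*(-4)) = (√20 + 54)*(-28) = (2*√5 + 54)*(-28) = (54 + 2*√5)*(-28) = -1512 - 56*√5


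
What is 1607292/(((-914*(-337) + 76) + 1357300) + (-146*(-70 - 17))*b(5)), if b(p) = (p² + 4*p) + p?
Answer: 803646/1150247 ≈ 0.69867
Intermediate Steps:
b(p) = p² + 5*p
1607292/(((-914*(-337) + 76) + 1357300) + (-146*(-70 - 17))*b(5)) = 1607292/(((-914*(-337) + 76) + 1357300) + (-146*(-70 - 17))*(5*(5 + 5))) = 1607292/(((308018 + 76) + 1357300) + (-146*(-87))*(5*10)) = 1607292/((308094 + 1357300) + 12702*50) = 1607292/(1665394 + 635100) = 1607292/2300494 = 1607292*(1/2300494) = 803646/1150247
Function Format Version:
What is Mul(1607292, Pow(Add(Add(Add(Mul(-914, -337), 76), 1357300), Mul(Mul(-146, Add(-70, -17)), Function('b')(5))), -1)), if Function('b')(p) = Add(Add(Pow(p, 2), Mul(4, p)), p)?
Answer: Rational(803646, 1150247) ≈ 0.69867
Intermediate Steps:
Function('b')(p) = Add(Pow(p, 2), Mul(5, p))
Mul(1607292, Pow(Add(Add(Add(Mul(-914, -337), 76), 1357300), Mul(Mul(-146, Add(-70, -17)), Function('b')(5))), -1)) = Mul(1607292, Pow(Add(Add(Add(Mul(-914, -337), 76), 1357300), Mul(Mul(-146, Add(-70, -17)), Mul(5, Add(5, 5)))), -1)) = Mul(1607292, Pow(Add(Add(Add(308018, 76), 1357300), Mul(Mul(-146, -87), Mul(5, 10))), -1)) = Mul(1607292, Pow(Add(Add(308094, 1357300), Mul(12702, 50)), -1)) = Mul(1607292, Pow(Add(1665394, 635100), -1)) = Mul(1607292, Pow(2300494, -1)) = Mul(1607292, Rational(1, 2300494)) = Rational(803646, 1150247)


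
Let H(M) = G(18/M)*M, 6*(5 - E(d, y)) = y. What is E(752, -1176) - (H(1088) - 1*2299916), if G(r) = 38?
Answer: 2258773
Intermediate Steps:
E(d, y) = 5 - y/6
H(M) = 38*M
E(752, -1176) - (H(1088) - 1*2299916) = (5 - ⅙*(-1176)) - (38*1088 - 1*2299916) = (5 + 196) - (41344 - 2299916) = 201 - 1*(-2258572) = 201 + 2258572 = 2258773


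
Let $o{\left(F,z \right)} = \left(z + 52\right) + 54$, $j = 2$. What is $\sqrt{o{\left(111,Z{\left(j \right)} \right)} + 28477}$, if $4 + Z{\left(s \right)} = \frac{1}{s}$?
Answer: $\frac{3 \sqrt{12702}}{2} \approx 169.05$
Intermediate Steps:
$Z{\left(s \right)} = -4 + \frac{1}{s}$
$o{\left(F,z \right)} = 106 + z$ ($o{\left(F,z \right)} = \left(52 + z\right) + 54 = 106 + z$)
$\sqrt{o{\left(111,Z{\left(j \right)} \right)} + 28477} = \sqrt{\left(106 - \left(4 - \frac{1}{2}\right)\right) + 28477} = \sqrt{\left(106 + \left(-4 + \frac{1}{2}\right)\right) + 28477} = \sqrt{\left(106 - \frac{7}{2}\right) + 28477} = \sqrt{\frac{205}{2} + 28477} = \sqrt{\frac{57159}{2}} = \frac{3 \sqrt{12702}}{2}$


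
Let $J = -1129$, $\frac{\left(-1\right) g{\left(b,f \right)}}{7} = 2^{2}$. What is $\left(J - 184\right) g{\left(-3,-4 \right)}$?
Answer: $36764$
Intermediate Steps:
$g{\left(b,f \right)} = -28$ ($g{\left(b,f \right)} = - 7 \cdot 2^{2} = \left(-7\right) 4 = -28$)
$\left(J - 184\right) g{\left(-3,-4 \right)} = \left(-1129 - 184\right) \left(-28\right) = \left(-1313\right) \left(-28\right) = 36764$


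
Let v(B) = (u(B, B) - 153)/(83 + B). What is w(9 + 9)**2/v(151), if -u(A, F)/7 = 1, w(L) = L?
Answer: -9477/20 ≈ -473.85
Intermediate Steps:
u(A, F) = -7 (u(A, F) = -7*1 = -7)
v(B) = -160/(83 + B) (v(B) = (-7 - 153)/(83 + B) = -160/(83 + B))
w(9 + 9)**2/v(151) = (9 + 9)**2/((-160/(83 + 151))) = 18**2/((-160/234)) = 324/((-160*1/234)) = 324/(-80/117) = 324*(-117/80) = -9477/20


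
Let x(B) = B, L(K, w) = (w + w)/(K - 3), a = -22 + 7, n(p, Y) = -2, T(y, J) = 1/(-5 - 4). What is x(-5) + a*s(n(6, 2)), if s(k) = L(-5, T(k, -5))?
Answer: -65/12 ≈ -5.4167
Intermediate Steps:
T(y, J) = -1/9 (T(y, J) = 1/(-9) = -1/9)
a = -15
L(K, w) = 2*w/(-3 + K) (L(K, w) = (2*w)/(-3 + K) = 2*w/(-3 + K))
s(k) = 1/36 (s(k) = 2*(-1/9)/(-3 - 5) = 2*(-1/9)/(-8) = 2*(-1/9)*(-1/8) = 1/36)
x(-5) + a*s(n(6, 2)) = -5 - 15*1/36 = -5 - 5/12 = -65/12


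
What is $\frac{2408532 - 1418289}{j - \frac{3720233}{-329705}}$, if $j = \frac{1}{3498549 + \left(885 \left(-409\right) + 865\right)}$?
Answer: $\frac{1024339663446828435}{11672041635322} \approx 87760.0$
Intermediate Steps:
$j = \frac{1}{3137449}$ ($j = \frac{1}{3498549 + \left(-361965 + 865\right)} = \frac{1}{3498549 - 361100} = \frac{1}{3137449} \approx 3.1873 \cdot 10^{-7}$)
$\frac{2408532 - 1418289}{j - \frac{3720233}{-329705}} = \frac{2408532 - 1418289}{\frac{1}{3137449} - \frac{3720233}{-329705}} = \frac{990243}{\frac{1}{3137449} - - \frac{3720233}{329705}} = \frac{990243}{\frac{1}{3137449} + \frac{3720233}{329705}} = \frac{990243}{\frac{11672041635322}{1034432622545}} = 990243 \cdot \frac{1034432622545}{11672041635322} = \frac{1024339663446828435}{11672041635322}$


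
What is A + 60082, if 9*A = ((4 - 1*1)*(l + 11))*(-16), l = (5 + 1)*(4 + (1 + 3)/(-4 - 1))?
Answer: 898814/15 ≈ 59921.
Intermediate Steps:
l = 96/5 (l = 6*(4 + 4/(-5)) = 6*(4 + 4*(-1/5)) = 6*(4 - 4/5) = 6*(16/5) = 96/5 ≈ 19.200)
A = -2416/15 (A = (((4 - 1*1)*(96/5 + 11))*(-16))/9 = (((4 - 1)*(151/5))*(-16))/9 = ((3*(151/5))*(-16))/9 = ((453/5)*(-16))/9 = (1/9)*(-7248/5) = -2416/15 ≈ -161.07)
A + 60082 = -2416/15 + 60082 = 898814/15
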